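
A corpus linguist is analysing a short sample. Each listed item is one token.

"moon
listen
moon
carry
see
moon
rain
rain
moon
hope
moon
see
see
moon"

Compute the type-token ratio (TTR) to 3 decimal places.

0.429

N = 14 tokens, V = 6 types.
TTR = V / N = 6 / 14 = 0.429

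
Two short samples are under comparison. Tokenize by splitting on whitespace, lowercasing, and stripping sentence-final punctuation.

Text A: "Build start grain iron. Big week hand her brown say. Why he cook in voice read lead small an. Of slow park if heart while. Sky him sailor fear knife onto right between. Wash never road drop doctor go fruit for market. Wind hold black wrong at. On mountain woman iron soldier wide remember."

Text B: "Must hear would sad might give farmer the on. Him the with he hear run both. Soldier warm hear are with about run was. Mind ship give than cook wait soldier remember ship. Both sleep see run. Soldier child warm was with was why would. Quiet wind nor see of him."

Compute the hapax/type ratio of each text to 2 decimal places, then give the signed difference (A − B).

A: hapax=52, V=53, ratio=0.98
B: hapax=20, V=33, ratio=0.61
Difference = 0.98 − 0.61 = 0.37

0.37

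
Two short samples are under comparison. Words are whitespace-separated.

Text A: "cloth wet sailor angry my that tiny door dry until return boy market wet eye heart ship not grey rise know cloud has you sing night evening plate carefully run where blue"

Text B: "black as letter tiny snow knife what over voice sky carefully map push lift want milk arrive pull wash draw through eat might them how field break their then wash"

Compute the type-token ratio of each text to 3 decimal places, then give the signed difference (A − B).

TTR(A) = 31/32 = 0.969
TTR(B) = 29/30 = 0.967
Difference = 0.969 − 0.967 = 0.002

0.002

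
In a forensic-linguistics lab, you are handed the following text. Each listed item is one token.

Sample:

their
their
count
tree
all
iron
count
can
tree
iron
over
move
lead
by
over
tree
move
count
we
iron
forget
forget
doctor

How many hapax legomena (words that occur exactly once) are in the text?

Frequencies: count:3, tree:3, iron:3, their:2, over:2, move:2, forget:2, all:1, can:1, lead:1, by:1, we:1, doctor:1
Hapax (freq=1): all, by, can, doctor, lead, we

6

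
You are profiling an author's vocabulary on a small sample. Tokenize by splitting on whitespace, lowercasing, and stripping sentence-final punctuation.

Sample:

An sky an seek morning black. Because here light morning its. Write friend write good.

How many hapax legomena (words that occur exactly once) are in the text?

9

Frequencies: an:2, morning:2, write:2, sky:1, seek:1, black:1, because:1, here:1, light:1, its:1, friend:1, good:1
Hapax (freq=1): because, black, friend, good, here, its, light, seek, sky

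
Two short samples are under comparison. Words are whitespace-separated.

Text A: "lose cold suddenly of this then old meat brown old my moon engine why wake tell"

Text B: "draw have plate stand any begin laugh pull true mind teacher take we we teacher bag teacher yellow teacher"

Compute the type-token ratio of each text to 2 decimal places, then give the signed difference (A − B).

0.15

TTR(A) = 15/16 = 0.94
TTR(B) = 15/19 = 0.79
Difference = 0.94 − 0.79 = 0.15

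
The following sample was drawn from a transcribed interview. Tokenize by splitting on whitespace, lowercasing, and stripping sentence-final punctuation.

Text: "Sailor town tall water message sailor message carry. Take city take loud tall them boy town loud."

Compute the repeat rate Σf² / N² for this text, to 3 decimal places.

0.100

Frequencies: sailor:2, town:2, tall:2, message:2, take:2, loud:2, water:1, carry:1, city:1, them:1, boy:1
Σf² = 29; N² = 289
Repeat rate = 29 / 289 = 0.100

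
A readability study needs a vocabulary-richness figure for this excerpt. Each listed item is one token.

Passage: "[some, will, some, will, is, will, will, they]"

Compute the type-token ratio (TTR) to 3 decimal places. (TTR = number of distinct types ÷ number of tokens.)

0.500

N = 8 tokens, V = 4 types.
TTR = V / N = 4 / 8 = 0.500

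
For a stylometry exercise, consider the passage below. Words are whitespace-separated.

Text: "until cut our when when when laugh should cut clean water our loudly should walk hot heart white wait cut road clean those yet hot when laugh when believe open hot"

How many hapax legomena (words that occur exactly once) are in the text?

Frequencies: when:5, cut:3, hot:3, our:2, laugh:2, should:2, clean:2, until:1, water:1, loudly:1, walk:1, heart:1, white:1, wait:1, road:1, those:1, yet:1, believe:1, open:1
Hapax (freq=1): believe, heart, loudly, open, road, those, until, wait, walk, water, white, yet

12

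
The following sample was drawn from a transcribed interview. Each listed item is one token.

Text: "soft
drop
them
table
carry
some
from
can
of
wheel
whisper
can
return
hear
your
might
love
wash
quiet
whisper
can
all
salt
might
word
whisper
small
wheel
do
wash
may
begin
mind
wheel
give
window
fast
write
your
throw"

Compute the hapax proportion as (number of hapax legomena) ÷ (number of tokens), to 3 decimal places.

Frequencies: can:3, wheel:3, whisper:3, your:2, might:2, wash:2, soft:1, drop:1, them:1, table:1, carry:1, some:1, from:1, of:1, return:1, hear:1, love:1, quiet:1, all:1, salt:1, … (11 more, each freq 1)
Hapax count = 25; token count = 40.
Ratio = 25 / 40 = 0.625

0.625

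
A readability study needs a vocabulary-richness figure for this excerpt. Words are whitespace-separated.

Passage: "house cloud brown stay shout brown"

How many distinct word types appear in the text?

Distinct types: {brown, cloud, house, shout, stay}
V = 5

5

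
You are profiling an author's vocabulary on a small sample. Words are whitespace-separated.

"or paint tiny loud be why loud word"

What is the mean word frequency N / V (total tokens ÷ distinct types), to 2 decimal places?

1.14

N = 8 tokens, V = 7 types.
Mean frequency = N / V = 8 / 7 = 1.14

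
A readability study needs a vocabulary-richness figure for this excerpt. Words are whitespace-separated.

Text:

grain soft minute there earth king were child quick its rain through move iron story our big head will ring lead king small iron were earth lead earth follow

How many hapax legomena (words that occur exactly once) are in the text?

Frequencies: earth:3, king:2, were:2, iron:2, lead:2, grain:1, soft:1, minute:1, there:1, child:1, quick:1, its:1, rain:1, through:1, move:1, story:1, our:1, big:1, head:1, will:1, … (3 more, each freq 1)
Hapax (freq=1): big, child, follow, grain, head, its, minute, move, our, quick, rain, ring, small, soft, story, there, through, will

18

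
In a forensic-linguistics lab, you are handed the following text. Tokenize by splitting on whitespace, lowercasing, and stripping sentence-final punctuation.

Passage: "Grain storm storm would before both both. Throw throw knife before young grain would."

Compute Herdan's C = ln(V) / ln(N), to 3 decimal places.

N = 14, V = 8.
ln(V) = 2.079442, ln(N) = 2.639057
C = 2.079442 / 2.639057 = 0.788

0.788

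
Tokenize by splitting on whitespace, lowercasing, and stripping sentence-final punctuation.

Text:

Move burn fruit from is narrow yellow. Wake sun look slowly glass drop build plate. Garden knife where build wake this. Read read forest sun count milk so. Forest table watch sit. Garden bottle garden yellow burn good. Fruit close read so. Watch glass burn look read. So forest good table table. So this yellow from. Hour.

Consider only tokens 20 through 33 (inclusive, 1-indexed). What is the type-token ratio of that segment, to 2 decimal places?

0.86

Segment tokens 20–33: wake, this, read, read, forest, sun, count, milk, so, forest, table, watch, sit, garden
Segment N = 14, segment V = 12.
TTR = 12 / 14 = 0.86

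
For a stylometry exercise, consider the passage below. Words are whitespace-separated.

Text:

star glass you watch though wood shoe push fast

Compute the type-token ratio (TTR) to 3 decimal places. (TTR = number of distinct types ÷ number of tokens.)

1.000

N = 9 tokens, V = 9 types.
TTR = V / N = 9 / 9 = 1.000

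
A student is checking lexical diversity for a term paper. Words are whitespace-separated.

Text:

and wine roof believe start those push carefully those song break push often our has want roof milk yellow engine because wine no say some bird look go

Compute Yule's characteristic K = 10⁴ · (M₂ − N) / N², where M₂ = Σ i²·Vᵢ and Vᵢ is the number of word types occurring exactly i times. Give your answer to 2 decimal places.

102.04

Frequencies: wine:2, roof:2, those:2, push:2, and:1, believe:1, start:1, carefully:1, song:1, break:1, often:1, our:1, has:1, want:1, milk:1, yellow:1, engine:1, because:1, no:1, say:1, … (4 more, each freq 1)
N = 28. Frequency spectrum: V_1=20, V_2=4
M₂ = 1²·20 + 2²·4 = 36
K = 10000 × (36 − 28) / 28² = 102.04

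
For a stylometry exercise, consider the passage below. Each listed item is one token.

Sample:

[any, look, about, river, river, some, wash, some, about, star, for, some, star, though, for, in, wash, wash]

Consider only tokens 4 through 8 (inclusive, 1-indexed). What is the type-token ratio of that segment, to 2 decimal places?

Segment tokens 4–8: river, river, some, wash, some
Segment N = 5, segment V = 3.
TTR = 3 / 5 = 0.60

0.60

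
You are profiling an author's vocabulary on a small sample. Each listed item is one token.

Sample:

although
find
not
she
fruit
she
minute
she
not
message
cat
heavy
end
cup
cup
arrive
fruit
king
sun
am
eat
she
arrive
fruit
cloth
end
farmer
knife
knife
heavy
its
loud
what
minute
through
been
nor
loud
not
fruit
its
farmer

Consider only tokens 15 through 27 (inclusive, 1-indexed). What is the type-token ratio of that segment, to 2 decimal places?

Segment tokens 15–27: cup, arrive, fruit, king, sun, am, eat, she, arrive, fruit, cloth, end, farmer
Segment N = 13, segment V = 11.
TTR = 11 / 13 = 0.85

0.85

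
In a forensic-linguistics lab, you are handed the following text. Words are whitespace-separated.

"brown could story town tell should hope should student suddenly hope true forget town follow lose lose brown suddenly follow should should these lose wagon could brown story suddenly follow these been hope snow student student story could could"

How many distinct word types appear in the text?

Distinct types: {been, brown, could, follow, forget, hope, lose, should, snow, story, student, suddenly, tell, these, town, true, wagon}
V = 17

17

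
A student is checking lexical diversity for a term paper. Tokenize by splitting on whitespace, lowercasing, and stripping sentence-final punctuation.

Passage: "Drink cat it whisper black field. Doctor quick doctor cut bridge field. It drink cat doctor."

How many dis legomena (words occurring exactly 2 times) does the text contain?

Frequencies: doctor:3, drink:2, cat:2, it:2, field:2, whisper:1, black:1, quick:1, cut:1, bridge:1
Words with frequency 2: cat, drink, field, it

4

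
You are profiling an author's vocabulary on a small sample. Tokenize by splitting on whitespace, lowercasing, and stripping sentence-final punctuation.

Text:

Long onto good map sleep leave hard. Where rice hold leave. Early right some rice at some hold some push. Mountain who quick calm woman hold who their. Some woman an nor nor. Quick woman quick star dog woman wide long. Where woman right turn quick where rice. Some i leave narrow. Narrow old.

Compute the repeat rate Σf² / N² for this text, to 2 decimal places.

Frequencies: some:5, woman:5, quick:4, leave:3, where:3, rice:3, hold:3, long:2, right:2, who:2, nor:2, narrow:2, onto:1, good:1, map:1, sleep:1, hard:1, early:1, at:1, push:1, … (10 more, each freq 1)
Σf² = 140; N² = 2916
Repeat rate = 140 / 2916 = 0.05

0.05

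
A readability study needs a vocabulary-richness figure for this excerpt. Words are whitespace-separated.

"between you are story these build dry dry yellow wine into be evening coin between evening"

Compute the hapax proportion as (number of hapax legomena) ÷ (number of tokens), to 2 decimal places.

0.63

Frequencies: between:2, dry:2, evening:2, you:1, are:1, story:1, these:1, build:1, yellow:1, wine:1, into:1, be:1, coin:1
Hapax count = 10; token count = 16.
Ratio = 10 / 16 = 0.63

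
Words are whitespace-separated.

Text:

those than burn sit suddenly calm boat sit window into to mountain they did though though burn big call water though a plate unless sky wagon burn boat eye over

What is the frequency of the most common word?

Frequencies: burn:3, though:3, sit:2, boat:2, those:1, than:1, suddenly:1, calm:1, window:1, into:1, to:1, mountain:1, they:1, did:1, big:1, call:1, water:1, a:1, plate:1, unless:1, … (4 more, each freq 1)
Most common: 'burn' with frequency 3.

3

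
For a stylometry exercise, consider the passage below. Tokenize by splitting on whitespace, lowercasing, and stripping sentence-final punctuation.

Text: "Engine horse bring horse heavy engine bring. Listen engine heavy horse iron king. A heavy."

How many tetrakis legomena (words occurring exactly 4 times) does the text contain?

0

Frequencies: engine:3, horse:3, heavy:3, bring:2, listen:1, iron:1, king:1, a:1
Words with frequency 4: (none)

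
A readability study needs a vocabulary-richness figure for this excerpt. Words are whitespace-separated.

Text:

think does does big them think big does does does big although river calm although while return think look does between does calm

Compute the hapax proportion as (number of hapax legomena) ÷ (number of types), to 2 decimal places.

0.55

Frequencies: does:7, think:3, big:3, although:2, calm:2, them:1, river:1, while:1, return:1, look:1, between:1
Hapax count = 6; type count = 11.
Ratio = 6 / 11 = 0.55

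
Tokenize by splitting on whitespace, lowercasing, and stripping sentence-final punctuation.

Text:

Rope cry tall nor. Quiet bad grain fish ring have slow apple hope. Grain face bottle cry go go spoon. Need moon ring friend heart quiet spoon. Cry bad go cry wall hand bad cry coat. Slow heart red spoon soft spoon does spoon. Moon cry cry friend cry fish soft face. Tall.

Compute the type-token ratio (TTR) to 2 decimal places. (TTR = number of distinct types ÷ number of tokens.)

0.51

N = 53 tokens, V = 27 types.
TTR = V / N = 27 / 53 = 0.51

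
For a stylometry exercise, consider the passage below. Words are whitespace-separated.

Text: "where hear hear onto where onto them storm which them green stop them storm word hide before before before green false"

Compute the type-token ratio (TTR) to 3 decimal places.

0.571

N = 21 tokens, V = 12 types.
TTR = V / N = 12 / 21 = 0.571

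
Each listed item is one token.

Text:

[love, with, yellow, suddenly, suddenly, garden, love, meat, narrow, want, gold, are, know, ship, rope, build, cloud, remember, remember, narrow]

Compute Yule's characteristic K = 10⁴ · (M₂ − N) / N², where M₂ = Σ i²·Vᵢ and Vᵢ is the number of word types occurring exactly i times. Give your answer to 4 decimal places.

Frequencies: love:2, suddenly:2, narrow:2, remember:2, with:1, yellow:1, garden:1, meat:1, want:1, gold:1, are:1, know:1, ship:1, rope:1, build:1, cloud:1
N = 20. Frequency spectrum: V_1=12, V_2=4
M₂ = 1²·12 + 2²·4 = 28
K = 10000 × (28 − 20) / 20² = 200.0000

200.0000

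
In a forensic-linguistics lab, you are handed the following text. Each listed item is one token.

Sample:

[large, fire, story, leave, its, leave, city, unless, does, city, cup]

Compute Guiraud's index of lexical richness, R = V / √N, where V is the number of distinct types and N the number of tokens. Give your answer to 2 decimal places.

N = 11, V = 9.
√N = 3.316625
R = 9 / 3.316625 = 2.71

2.71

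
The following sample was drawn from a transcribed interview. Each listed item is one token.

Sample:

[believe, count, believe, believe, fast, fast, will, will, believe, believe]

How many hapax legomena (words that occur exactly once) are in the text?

1

Frequencies: believe:5, fast:2, will:2, count:1
Hapax (freq=1): count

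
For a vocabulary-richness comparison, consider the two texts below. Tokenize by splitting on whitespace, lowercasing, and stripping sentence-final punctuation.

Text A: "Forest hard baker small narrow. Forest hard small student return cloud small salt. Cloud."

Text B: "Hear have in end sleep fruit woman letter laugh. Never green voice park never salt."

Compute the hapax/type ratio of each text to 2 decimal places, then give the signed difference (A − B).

-0.37

A: hapax=5, V=9, ratio=0.56
B: hapax=13, V=14, ratio=0.93
Difference = 0.56 − 0.93 = -0.37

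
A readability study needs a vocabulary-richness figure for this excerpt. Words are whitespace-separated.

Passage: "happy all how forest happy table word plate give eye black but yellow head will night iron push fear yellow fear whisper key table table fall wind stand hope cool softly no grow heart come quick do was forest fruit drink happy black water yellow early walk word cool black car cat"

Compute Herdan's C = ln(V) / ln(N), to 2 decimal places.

N = 52, V = 40.
ln(V) = 3.688879, ln(N) = 3.951244
C = 3.688879 / 3.951244 = 0.93

0.93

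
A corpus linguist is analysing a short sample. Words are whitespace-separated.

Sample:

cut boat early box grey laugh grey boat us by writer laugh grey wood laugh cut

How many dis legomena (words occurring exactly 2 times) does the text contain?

2

Frequencies: grey:3, laugh:3, cut:2, boat:2, early:1, box:1, us:1, by:1, writer:1, wood:1
Words with frequency 2: boat, cut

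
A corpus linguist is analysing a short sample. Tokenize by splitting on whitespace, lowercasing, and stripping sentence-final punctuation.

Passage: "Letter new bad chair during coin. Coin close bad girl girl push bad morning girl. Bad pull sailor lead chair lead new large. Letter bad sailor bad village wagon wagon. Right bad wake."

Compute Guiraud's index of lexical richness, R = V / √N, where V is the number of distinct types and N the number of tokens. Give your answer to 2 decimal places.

N = 33, V = 18.
√N = 5.744563
R = 18 / 5.744563 = 3.13

3.13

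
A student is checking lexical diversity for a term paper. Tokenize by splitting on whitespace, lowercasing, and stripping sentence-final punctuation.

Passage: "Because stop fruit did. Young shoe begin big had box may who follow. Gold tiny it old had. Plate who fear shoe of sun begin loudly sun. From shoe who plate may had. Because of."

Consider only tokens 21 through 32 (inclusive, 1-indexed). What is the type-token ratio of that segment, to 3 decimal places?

0.833

Segment tokens 21–32: fear, shoe, of, sun, begin, loudly, sun, from, shoe, who, plate, may
Segment N = 12, segment V = 10.
TTR = 10 / 12 = 0.833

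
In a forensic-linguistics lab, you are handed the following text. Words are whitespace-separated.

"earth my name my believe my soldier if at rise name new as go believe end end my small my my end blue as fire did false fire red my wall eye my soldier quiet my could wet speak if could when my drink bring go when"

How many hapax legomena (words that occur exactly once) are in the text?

16

Frequencies: my:10, end:3, name:2, believe:2, soldier:2, if:2, as:2, go:2, fire:2, could:2, when:2, earth:1, at:1, rise:1, new:1, small:1, blue:1, did:1, false:1, red:1, … (7 more, each freq 1)
Hapax (freq=1): at, blue, bring, did, drink, earth, eye, false, new, quiet, red, rise, small, speak, wall, wet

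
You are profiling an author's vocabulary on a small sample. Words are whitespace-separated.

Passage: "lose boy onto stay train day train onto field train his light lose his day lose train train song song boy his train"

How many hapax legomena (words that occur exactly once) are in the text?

3

Frequencies: train:6, lose:3, his:3, boy:2, onto:2, day:2, song:2, stay:1, field:1, light:1
Hapax (freq=1): field, light, stay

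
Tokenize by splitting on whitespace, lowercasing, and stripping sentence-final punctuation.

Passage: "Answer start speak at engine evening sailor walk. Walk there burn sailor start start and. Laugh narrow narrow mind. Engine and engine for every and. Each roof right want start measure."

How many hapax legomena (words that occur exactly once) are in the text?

Frequencies: start:4, engine:3, and:3, sailor:2, walk:2, narrow:2, answer:1, speak:1, at:1, evening:1, there:1, burn:1, laugh:1, mind:1, for:1, every:1, each:1, roof:1, right:1, want:1, … (1 more, each freq 1)
Hapax (freq=1): answer, at, burn, each, evening, every, for, laugh, measure, mind, right, roof, speak, there, want

15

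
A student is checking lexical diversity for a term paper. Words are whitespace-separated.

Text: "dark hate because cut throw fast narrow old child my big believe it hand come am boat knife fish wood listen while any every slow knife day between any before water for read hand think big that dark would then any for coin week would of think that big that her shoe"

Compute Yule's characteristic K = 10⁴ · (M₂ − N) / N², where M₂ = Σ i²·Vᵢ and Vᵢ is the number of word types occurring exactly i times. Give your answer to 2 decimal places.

110.95

Frequencies: big:3, any:3, that:3, dark:2, hand:2, knife:2, for:2, think:2, would:2, hate:1, because:1, cut:1, throw:1, fast:1, narrow:1, old:1, child:1, my:1, believe:1, it:1, … (20 more, each freq 1)
N = 52. Frequency spectrum: V_1=31, V_2=6, V_3=3
M₂ = 1²·31 + 2²·6 + 3²·3 = 82
K = 10000 × (82 − 52) / 52² = 110.95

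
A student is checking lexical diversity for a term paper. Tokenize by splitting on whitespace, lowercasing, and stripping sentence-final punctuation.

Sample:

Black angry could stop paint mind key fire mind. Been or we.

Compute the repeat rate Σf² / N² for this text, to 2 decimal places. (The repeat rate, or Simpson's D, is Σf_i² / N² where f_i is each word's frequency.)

0.10

Frequencies: mind:2, black:1, angry:1, could:1, stop:1, paint:1, key:1, fire:1, been:1, or:1, we:1
Σf² = 14; N² = 144
Repeat rate = 14 / 144 = 0.10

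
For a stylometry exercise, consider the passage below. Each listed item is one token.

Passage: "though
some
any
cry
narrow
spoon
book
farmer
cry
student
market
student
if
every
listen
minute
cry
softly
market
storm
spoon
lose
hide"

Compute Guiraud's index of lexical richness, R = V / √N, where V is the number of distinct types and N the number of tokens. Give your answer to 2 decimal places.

3.75

N = 23, V = 18.
√N = 4.795832
R = 18 / 4.795832 = 3.75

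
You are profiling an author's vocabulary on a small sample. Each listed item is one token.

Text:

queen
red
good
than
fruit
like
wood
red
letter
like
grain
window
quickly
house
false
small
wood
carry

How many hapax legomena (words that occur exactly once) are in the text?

12

Frequencies: red:2, like:2, wood:2, queen:1, good:1, than:1, fruit:1, letter:1, grain:1, window:1, quickly:1, house:1, false:1, small:1, carry:1
Hapax (freq=1): carry, false, fruit, good, grain, house, letter, queen, quickly, small, than, window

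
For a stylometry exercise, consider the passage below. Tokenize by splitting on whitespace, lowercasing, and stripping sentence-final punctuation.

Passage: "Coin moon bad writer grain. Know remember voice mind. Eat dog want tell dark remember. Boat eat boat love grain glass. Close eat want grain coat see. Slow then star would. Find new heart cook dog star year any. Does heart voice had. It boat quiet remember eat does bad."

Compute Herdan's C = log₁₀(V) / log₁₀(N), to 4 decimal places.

N = 50, V = 34.
log₁₀(V) = 1.531479, log₁₀(N) = 1.698970
C = 1.531479 / 1.698970 = 0.9014

0.9014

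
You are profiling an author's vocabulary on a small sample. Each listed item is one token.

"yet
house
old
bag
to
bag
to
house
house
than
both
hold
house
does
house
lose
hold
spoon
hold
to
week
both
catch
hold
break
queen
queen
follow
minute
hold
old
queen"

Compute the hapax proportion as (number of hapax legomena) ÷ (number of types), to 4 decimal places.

Frequencies: house:5, hold:5, to:3, queen:3, old:2, bag:2, both:2, yet:1, than:1, does:1, lose:1, spoon:1, week:1, catch:1, break:1, follow:1, minute:1
Hapax count = 10; type count = 17.
Ratio = 10 / 17 = 0.5882

0.5882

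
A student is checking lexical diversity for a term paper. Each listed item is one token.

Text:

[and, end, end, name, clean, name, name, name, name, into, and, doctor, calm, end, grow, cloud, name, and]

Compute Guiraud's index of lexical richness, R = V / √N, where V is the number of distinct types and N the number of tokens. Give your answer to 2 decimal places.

2.12

N = 18, V = 9.
√N = 4.242641
R = 9 / 4.242641 = 2.12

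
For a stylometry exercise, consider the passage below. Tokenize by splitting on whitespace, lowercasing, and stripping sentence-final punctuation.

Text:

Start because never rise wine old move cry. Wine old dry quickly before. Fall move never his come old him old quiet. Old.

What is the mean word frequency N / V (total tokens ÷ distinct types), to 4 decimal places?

N = 23 tokens, V = 16 types.
Mean frequency = N / V = 23 / 16 = 1.4375

1.4375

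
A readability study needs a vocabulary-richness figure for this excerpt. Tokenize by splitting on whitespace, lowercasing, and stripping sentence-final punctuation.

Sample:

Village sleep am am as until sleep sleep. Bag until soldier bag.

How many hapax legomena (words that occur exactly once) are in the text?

3

Frequencies: sleep:3, am:2, until:2, bag:2, village:1, as:1, soldier:1
Hapax (freq=1): as, soldier, village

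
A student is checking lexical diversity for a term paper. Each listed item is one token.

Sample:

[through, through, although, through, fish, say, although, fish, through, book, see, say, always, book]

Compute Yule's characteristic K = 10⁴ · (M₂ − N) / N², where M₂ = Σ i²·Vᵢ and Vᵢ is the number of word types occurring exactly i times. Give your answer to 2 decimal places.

Frequencies: through:4, although:2, fish:2, say:2, book:2, see:1, always:1
N = 14. Frequency spectrum: V_1=2, V_2=4, V_4=1
M₂ = 1²·2 + 2²·4 + 4²·1 = 34
K = 10000 × (34 − 14) / 14² = 1020.41

1020.41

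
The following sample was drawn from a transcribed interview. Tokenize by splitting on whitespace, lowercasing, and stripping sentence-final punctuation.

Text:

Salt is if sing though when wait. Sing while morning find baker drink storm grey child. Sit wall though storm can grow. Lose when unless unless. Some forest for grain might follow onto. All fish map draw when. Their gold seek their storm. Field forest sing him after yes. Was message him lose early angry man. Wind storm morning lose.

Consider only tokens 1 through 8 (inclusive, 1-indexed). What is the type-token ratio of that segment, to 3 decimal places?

Segment tokens 1–8: salt, is, if, sing, though, when, wait, sing
Segment N = 8, segment V = 7.
TTR = 7 / 8 = 0.875

0.875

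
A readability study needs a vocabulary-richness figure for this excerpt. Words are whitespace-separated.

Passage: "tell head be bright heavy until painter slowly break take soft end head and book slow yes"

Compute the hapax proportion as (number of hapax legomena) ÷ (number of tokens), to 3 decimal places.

0.882

Frequencies: head:2, tell:1, be:1, bright:1, heavy:1, until:1, painter:1, slowly:1, break:1, take:1, soft:1, end:1, and:1, book:1, slow:1, yes:1
Hapax count = 15; token count = 17.
Ratio = 15 / 17 = 0.882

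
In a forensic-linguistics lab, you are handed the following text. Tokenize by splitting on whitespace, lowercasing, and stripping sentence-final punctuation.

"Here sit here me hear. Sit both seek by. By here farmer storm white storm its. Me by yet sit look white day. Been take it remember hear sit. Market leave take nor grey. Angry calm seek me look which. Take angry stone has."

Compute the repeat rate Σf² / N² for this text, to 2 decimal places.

0.05

Frequencies: sit:4, here:3, me:3, by:3, take:3, hear:2, seek:2, storm:2, white:2, look:2, angry:2, both:1, farmer:1, its:1, yet:1, day:1, been:1, it:1, remember:1, market:1, … (7 more, each freq 1)
Σf² = 92; N² = 1936
Repeat rate = 92 / 1936 = 0.05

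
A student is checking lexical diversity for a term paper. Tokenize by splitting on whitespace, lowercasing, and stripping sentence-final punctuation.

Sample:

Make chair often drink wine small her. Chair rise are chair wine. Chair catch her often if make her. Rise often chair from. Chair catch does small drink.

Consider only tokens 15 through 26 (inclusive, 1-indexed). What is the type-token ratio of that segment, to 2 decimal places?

0.75

Segment tokens 15–26: her, often, if, make, her, rise, often, chair, from, chair, catch, does
Segment N = 12, segment V = 9.
TTR = 9 / 12 = 0.75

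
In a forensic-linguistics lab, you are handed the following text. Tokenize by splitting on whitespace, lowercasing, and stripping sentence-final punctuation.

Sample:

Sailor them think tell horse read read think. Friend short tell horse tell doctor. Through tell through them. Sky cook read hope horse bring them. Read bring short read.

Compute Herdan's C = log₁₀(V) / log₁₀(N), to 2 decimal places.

0.78

N = 29, V = 14.
log₁₀(V) = 1.146128, log₁₀(N) = 1.462398
C = 1.146128 / 1.462398 = 0.78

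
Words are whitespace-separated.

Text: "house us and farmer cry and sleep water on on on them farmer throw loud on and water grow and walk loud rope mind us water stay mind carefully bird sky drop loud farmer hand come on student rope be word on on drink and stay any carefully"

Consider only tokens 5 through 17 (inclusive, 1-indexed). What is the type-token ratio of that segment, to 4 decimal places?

0.6923

Segment tokens 5–17: cry, and, sleep, water, on, on, on, them, farmer, throw, loud, on, and
Segment N = 13, segment V = 9.
TTR = 9 / 13 = 0.6923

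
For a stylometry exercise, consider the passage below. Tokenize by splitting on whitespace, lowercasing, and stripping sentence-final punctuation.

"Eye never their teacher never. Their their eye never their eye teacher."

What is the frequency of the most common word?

4

Frequencies: their:4, eye:3, never:3, teacher:2
Most common: 'their' with frequency 4.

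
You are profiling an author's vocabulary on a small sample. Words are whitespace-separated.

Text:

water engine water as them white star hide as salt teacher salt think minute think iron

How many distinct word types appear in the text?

12

Distinct types: {as, engine, hide, iron, minute, salt, star, teacher, them, think, water, white}
V = 12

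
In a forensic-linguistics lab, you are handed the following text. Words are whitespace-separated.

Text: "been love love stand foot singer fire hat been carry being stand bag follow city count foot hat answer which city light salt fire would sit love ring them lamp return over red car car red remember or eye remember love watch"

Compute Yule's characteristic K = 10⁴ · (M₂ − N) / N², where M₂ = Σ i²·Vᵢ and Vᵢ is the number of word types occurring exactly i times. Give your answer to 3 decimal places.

170.068

Frequencies: love:4, been:2, stand:2, foot:2, fire:2, hat:2, city:2, red:2, car:2, remember:2, singer:1, carry:1, being:1, bag:1, follow:1, count:1, answer:1, which:1, light:1, salt:1, … (10 more, each freq 1)
N = 42. Frequency spectrum: V_1=20, V_2=9, V_4=1
M₂ = 1²·20 + 2²·9 + 4²·1 = 72
K = 10000 × (72 − 42) / 42² = 170.068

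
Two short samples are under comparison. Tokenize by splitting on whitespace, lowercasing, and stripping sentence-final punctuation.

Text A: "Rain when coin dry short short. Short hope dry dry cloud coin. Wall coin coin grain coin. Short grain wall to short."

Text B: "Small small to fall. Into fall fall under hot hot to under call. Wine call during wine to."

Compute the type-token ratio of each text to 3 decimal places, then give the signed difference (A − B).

TTR(A) = 10/22 = 0.455
TTR(B) = 9/18 = 0.500
Difference = 0.455 − 0.500 = -0.045

-0.045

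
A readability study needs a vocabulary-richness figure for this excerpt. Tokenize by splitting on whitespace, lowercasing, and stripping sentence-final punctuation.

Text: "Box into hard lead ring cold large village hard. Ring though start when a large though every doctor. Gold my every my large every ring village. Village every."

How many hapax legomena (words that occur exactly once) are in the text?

9

Frequencies: every:4, ring:3, large:3, village:3, hard:2, though:2, my:2, box:1, into:1, lead:1, cold:1, start:1, when:1, a:1, doctor:1, gold:1
Hapax (freq=1): a, box, cold, doctor, gold, into, lead, start, when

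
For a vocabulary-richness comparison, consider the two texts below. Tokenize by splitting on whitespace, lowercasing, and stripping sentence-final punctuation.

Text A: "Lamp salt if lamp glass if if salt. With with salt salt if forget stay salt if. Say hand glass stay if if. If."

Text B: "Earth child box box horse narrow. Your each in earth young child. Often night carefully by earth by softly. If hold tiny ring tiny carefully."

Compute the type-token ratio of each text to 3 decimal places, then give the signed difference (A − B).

TTR(A) = 9/24 = 0.375
TTR(B) = 18/25 = 0.720
Difference = 0.375 − 0.720 = -0.345

-0.345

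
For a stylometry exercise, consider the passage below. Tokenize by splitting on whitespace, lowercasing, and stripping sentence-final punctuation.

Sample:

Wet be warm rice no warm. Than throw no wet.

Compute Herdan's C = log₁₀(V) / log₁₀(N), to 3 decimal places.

0.845

N = 10, V = 7.
log₁₀(V) = 0.845098, log₁₀(N) = 1.000000
C = 0.845098 / 1.000000 = 0.845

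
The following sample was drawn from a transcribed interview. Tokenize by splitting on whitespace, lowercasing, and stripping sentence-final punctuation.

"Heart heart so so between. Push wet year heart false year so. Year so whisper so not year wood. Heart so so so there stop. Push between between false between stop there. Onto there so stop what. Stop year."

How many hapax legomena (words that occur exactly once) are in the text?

6

Frequencies: so:9, year:5, heart:4, between:4, stop:4, there:3, push:2, false:2, wet:1, whisper:1, not:1, wood:1, onto:1, what:1
Hapax (freq=1): not, onto, wet, what, whisper, wood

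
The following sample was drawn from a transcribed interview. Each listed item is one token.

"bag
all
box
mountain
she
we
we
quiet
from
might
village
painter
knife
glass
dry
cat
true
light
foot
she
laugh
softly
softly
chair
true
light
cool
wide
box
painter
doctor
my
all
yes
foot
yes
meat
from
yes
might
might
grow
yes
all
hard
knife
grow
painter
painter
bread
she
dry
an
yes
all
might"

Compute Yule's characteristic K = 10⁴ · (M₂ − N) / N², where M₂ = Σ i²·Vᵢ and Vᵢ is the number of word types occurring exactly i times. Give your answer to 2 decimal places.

Frequencies: yes:5, all:4, might:4, painter:4, she:3, box:2, we:2, from:2, knife:2, dry:2, true:2, light:2, foot:2, softly:2, grow:2, bag:1, mountain:1, quiet:1, village:1, glass:1, … (11 more, each freq 1)
N = 56. Frequency spectrum: V_1=16, V_2=10, V_3=1, V_4=3, V_5=1
M₂ = 1²·16 + 2²·10 + 3²·1 + 4²·3 + 5²·1 = 138
K = 10000 × (138 − 56) / 56² = 261.48

261.48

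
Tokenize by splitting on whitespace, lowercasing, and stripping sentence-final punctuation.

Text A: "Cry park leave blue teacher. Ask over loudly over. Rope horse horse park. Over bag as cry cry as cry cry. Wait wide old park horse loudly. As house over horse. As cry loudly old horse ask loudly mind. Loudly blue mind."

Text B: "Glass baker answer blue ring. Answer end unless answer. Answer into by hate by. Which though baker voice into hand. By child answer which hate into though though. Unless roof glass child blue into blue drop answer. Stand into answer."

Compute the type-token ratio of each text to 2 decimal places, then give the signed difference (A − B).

TTR(A) = 17/42 = 0.40
TTR(B) = 18/40 = 0.45
Difference = 0.40 − 0.45 = -0.05

-0.05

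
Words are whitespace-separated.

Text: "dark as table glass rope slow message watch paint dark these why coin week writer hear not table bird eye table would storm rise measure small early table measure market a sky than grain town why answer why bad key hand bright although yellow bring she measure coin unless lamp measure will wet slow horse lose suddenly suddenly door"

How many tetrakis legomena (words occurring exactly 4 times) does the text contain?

2

Frequencies: table:4, measure:4, why:3, dark:2, slow:2, coin:2, suddenly:2, as:1, glass:1, rope:1, message:1, watch:1, paint:1, these:1, week:1, writer:1, hear:1, not:1, bird:1, eye:1, … (27 more, each freq 1)
Words with frequency 4: measure, table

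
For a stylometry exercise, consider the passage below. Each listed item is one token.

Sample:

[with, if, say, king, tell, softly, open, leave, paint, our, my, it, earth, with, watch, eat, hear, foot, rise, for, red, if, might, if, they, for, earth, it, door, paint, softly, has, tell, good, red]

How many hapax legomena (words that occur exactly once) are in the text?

16

Frequencies: if:3, with:2, tell:2, softly:2, paint:2, it:2, earth:2, for:2, red:2, say:1, king:1, open:1, leave:1, our:1, my:1, watch:1, eat:1, hear:1, foot:1, rise:1, … (5 more, each freq 1)
Hapax (freq=1): door, eat, foot, good, has, hear, king, leave, might, my, open, our, rise, say, they, watch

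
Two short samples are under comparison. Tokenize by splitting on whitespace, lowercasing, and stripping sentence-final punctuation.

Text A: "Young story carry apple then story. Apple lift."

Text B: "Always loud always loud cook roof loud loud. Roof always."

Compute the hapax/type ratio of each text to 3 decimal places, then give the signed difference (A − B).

A: hapax=4, V=6, ratio=0.667
B: hapax=1, V=4, ratio=0.250
Difference = 0.667 − 0.250 = 0.417

0.417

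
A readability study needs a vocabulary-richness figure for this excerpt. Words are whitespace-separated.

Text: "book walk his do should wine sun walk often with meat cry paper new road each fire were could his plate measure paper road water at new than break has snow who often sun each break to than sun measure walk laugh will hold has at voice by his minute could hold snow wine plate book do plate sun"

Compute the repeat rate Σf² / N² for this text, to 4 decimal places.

Frequencies: sun:4, walk:3, his:3, plate:3, book:2, do:2, wine:2, often:2, paper:2, new:2, road:2, each:2, could:2, measure:2, at:2, than:2, break:2, has:2, snow:2, hold:2, … (14 more, each freq 1)
Σf² = 121; N² = 3481
Repeat rate = 121 / 3481 = 0.0348

0.0348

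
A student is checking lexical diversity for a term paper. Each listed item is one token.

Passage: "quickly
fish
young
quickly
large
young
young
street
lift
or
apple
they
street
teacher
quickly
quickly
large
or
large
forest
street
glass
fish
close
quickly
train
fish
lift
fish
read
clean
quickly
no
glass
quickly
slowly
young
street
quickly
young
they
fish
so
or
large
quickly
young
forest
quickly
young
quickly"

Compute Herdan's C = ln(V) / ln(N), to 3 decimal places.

N = 51, V = 19.
ln(V) = 2.944439, ln(N) = 3.931826
C = 2.944439 / 3.931826 = 0.749

0.749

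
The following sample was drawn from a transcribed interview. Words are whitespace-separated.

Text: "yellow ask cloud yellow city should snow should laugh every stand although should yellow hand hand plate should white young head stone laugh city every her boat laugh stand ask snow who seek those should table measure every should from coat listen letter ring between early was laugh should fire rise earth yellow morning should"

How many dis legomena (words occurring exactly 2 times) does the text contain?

Frequencies: should:8, yellow:4, laugh:4, every:3, ask:2, city:2, snow:2, stand:2, hand:2, cloud:1, although:1, plate:1, white:1, young:1, head:1, stone:1, her:1, boat:1, who:1, seek:1, … (15 more, each freq 1)
Words with frequency 2: ask, city, hand, snow, stand

5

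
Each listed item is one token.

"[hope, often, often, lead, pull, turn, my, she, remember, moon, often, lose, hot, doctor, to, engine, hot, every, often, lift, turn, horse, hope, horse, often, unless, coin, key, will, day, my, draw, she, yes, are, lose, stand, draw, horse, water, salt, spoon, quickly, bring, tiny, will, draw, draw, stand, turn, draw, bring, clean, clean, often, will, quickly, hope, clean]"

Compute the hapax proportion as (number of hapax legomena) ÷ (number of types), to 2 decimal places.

Frequencies: often:6, draw:5, hope:3, turn:3, horse:3, will:3, clean:3, my:2, she:2, lose:2, hot:2, stand:2, quickly:2, bring:2, lead:1, pull:1, remember:1, moon:1, doctor:1, to:1, … (13 more, each freq 1)
Hapax count = 19; type count = 33.
Ratio = 19 / 33 = 0.58

0.58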